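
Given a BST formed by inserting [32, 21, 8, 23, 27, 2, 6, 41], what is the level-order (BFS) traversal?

Tree insertion order: [32, 21, 8, 23, 27, 2, 6, 41]
Tree (level-order array): [32, 21, 41, 8, 23, None, None, 2, None, None, 27, None, 6]
BFS from the root, enqueuing left then right child of each popped node:
  queue [32] -> pop 32, enqueue [21, 41], visited so far: [32]
  queue [21, 41] -> pop 21, enqueue [8, 23], visited so far: [32, 21]
  queue [41, 8, 23] -> pop 41, enqueue [none], visited so far: [32, 21, 41]
  queue [8, 23] -> pop 8, enqueue [2], visited so far: [32, 21, 41, 8]
  queue [23, 2] -> pop 23, enqueue [27], visited so far: [32, 21, 41, 8, 23]
  queue [2, 27] -> pop 2, enqueue [6], visited so far: [32, 21, 41, 8, 23, 2]
  queue [27, 6] -> pop 27, enqueue [none], visited so far: [32, 21, 41, 8, 23, 2, 27]
  queue [6] -> pop 6, enqueue [none], visited so far: [32, 21, 41, 8, 23, 2, 27, 6]
Result: [32, 21, 41, 8, 23, 2, 27, 6]


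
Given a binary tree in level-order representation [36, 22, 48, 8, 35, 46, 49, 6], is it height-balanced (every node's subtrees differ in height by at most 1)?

Tree (level-order array): [36, 22, 48, 8, 35, 46, 49, 6]
Definition: a tree is height-balanced if, at every node, |h(left) - h(right)| <= 1 (empty subtree has height -1).
Bottom-up per-node check:
  node 6: h_left=-1, h_right=-1, diff=0 [OK], height=0
  node 8: h_left=0, h_right=-1, diff=1 [OK], height=1
  node 35: h_left=-1, h_right=-1, diff=0 [OK], height=0
  node 22: h_left=1, h_right=0, diff=1 [OK], height=2
  node 46: h_left=-1, h_right=-1, diff=0 [OK], height=0
  node 49: h_left=-1, h_right=-1, diff=0 [OK], height=0
  node 48: h_left=0, h_right=0, diff=0 [OK], height=1
  node 36: h_left=2, h_right=1, diff=1 [OK], height=3
All nodes satisfy the balance condition.
Result: Balanced


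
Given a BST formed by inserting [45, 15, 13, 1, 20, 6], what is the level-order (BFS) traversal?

Tree insertion order: [45, 15, 13, 1, 20, 6]
Tree (level-order array): [45, 15, None, 13, 20, 1, None, None, None, None, 6]
BFS from the root, enqueuing left then right child of each popped node:
  queue [45] -> pop 45, enqueue [15], visited so far: [45]
  queue [15] -> pop 15, enqueue [13, 20], visited so far: [45, 15]
  queue [13, 20] -> pop 13, enqueue [1], visited so far: [45, 15, 13]
  queue [20, 1] -> pop 20, enqueue [none], visited so far: [45, 15, 13, 20]
  queue [1] -> pop 1, enqueue [6], visited so far: [45, 15, 13, 20, 1]
  queue [6] -> pop 6, enqueue [none], visited so far: [45, 15, 13, 20, 1, 6]
Result: [45, 15, 13, 20, 1, 6]


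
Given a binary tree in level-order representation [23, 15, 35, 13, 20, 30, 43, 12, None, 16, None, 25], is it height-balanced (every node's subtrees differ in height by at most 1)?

Tree (level-order array): [23, 15, 35, 13, 20, 30, 43, 12, None, 16, None, 25]
Definition: a tree is height-balanced if, at every node, |h(left) - h(right)| <= 1 (empty subtree has height -1).
Bottom-up per-node check:
  node 12: h_left=-1, h_right=-1, diff=0 [OK], height=0
  node 13: h_left=0, h_right=-1, diff=1 [OK], height=1
  node 16: h_left=-1, h_right=-1, diff=0 [OK], height=0
  node 20: h_left=0, h_right=-1, diff=1 [OK], height=1
  node 15: h_left=1, h_right=1, diff=0 [OK], height=2
  node 25: h_left=-1, h_right=-1, diff=0 [OK], height=0
  node 30: h_left=0, h_right=-1, diff=1 [OK], height=1
  node 43: h_left=-1, h_right=-1, diff=0 [OK], height=0
  node 35: h_left=1, h_right=0, diff=1 [OK], height=2
  node 23: h_left=2, h_right=2, diff=0 [OK], height=3
All nodes satisfy the balance condition.
Result: Balanced


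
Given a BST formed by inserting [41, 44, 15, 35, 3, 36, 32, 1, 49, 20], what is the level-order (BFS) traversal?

Tree insertion order: [41, 44, 15, 35, 3, 36, 32, 1, 49, 20]
Tree (level-order array): [41, 15, 44, 3, 35, None, 49, 1, None, 32, 36, None, None, None, None, 20]
BFS from the root, enqueuing left then right child of each popped node:
  queue [41] -> pop 41, enqueue [15, 44], visited so far: [41]
  queue [15, 44] -> pop 15, enqueue [3, 35], visited so far: [41, 15]
  queue [44, 3, 35] -> pop 44, enqueue [49], visited so far: [41, 15, 44]
  queue [3, 35, 49] -> pop 3, enqueue [1], visited so far: [41, 15, 44, 3]
  queue [35, 49, 1] -> pop 35, enqueue [32, 36], visited so far: [41, 15, 44, 3, 35]
  queue [49, 1, 32, 36] -> pop 49, enqueue [none], visited so far: [41, 15, 44, 3, 35, 49]
  queue [1, 32, 36] -> pop 1, enqueue [none], visited so far: [41, 15, 44, 3, 35, 49, 1]
  queue [32, 36] -> pop 32, enqueue [20], visited so far: [41, 15, 44, 3, 35, 49, 1, 32]
  queue [36, 20] -> pop 36, enqueue [none], visited so far: [41, 15, 44, 3, 35, 49, 1, 32, 36]
  queue [20] -> pop 20, enqueue [none], visited so far: [41, 15, 44, 3, 35, 49, 1, 32, 36, 20]
Result: [41, 15, 44, 3, 35, 49, 1, 32, 36, 20]


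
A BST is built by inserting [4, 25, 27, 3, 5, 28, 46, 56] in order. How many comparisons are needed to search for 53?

Search path for 53: 4 -> 25 -> 27 -> 28 -> 46 -> 56
Found: False
Comparisons: 6


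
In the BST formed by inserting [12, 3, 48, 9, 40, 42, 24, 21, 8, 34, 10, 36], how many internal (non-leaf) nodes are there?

Tree built from: [12, 3, 48, 9, 40, 42, 24, 21, 8, 34, 10, 36]
Tree (level-order array): [12, 3, 48, None, 9, 40, None, 8, 10, 24, 42, None, None, None, None, 21, 34, None, None, None, None, None, 36]
Rule: An internal node has at least one child.
Per-node child counts:
  node 12: 2 child(ren)
  node 3: 1 child(ren)
  node 9: 2 child(ren)
  node 8: 0 child(ren)
  node 10: 0 child(ren)
  node 48: 1 child(ren)
  node 40: 2 child(ren)
  node 24: 2 child(ren)
  node 21: 0 child(ren)
  node 34: 1 child(ren)
  node 36: 0 child(ren)
  node 42: 0 child(ren)
Matching nodes: [12, 3, 9, 48, 40, 24, 34]
Count of internal (non-leaf) nodes: 7


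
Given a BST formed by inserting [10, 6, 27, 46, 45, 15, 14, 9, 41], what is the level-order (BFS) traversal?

Tree insertion order: [10, 6, 27, 46, 45, 15, 14, 9, 41]
Tree (level-order array): [10, 6, 27, None, 9, 15, 46, None, None, 14, None, 45, None, None, None, 41]
BFS from the root, enqueuing left then right child of each popped node:
  queue [10] -> pop 10, enqueue [6, 27], visited so far: [10]
  queue [6, 27] -> pop 6, enqueue [9], visited so far: [10, 6]
  queue [27, 9] -> pop 27, enqueue [15, 46], visited so far: [10, 6, 27]
  queue [9, 15, 46] -> pop 9, enqueue [none], visited so far: [10, 6, 27, 9]
  queue [15, 46] -> pop 15, enqueue [14], visited so far: [10, 6, 27, 9, 15]
  queue [46, 14] -> pop 46, enqueue [45], visited so far: [10, 6, 27, 9, 15, 46]
  queue [14, 45] -> pop 14, enqueue [none], visited so far: [10, 6, 27, 9, 15, 46, 14]
  queue [45] -> pop 45, enqueue [41], visited so far: [10, 6, 27, 9, 15, 46, 14, 45]
  queue [41] -> pop 41, enqueue [none], visited so far: [10, 6, 27, 9, 15, 46, 14, 45, 41]
Result: [10, 6, 27, 9, 15, 46, 14, 45, 41]


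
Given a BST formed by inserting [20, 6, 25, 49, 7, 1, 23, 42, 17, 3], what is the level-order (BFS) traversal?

Tree insertion order: [20, 6, 25, 49, 7, 1, 23, 42, 17, 3]
Tree (level-order array): [20, 6, 25, 1, 7, 23, 49, None, 3, None, 17, None, None, 42]
BFS from the root, enqueuing left then right child of each popped node:
  queue [20] -> pop 20, enqueue [6, 25], visited so far: [20]
  queue [6, 25] -> pop 6, enqueue [1, 7], visited so far: [20, 6]
  queue [25, 1, 7] -> pop 25, enqueue [23, 49], visited so far: [20, 6, 25]
  queue [1, 7, 23, 49] -> pop 1, enqueue [3], visited so far: [20, 6, 25, 1]
  queue [7, 23, 49, 3] -> pop 7, enqueue [17], visited so far: [20, 6, 25, 1, 7]
  queue [23, 49, 3, 17] -> pop 23, enqueue [none], visited so far: [20, 6, 25, 1, 7, 23]
  queue [49, 3, 17] -> pop 49, enqueue [42], visited so far: [20, 6, 25, 1, 7, 23, 49]
  queue [3, 17, 42] -> pop 3, enqueue [none], visited so far: [20, 6, 25, 1, 7, 23, 49, 3]
  queue [17, 42] -> pop 17, enqueue [none], visited so far: [20, 6, 25, 1, 7, 23, 49, 3, 17]
  queue [42] -> pop 42, enqueue [none], visited so far: [20, 6, 25, 1, 7, 23, 49, 3, 17, 42]
Result: [20, 6, 25, 1, 7, 23, 49, 3, 17, 42]


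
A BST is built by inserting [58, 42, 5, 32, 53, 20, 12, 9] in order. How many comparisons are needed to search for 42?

Search path for 42: 58 -> 42
Found: True
Comparisons: 2


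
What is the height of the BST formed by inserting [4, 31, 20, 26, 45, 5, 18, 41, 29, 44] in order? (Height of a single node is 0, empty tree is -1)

Insertion order: [4, 31, 20, 26, 45, 5, 18, 41, 29, 44]
Tree (level-order array): [4, None, 31, 20, 45, 5, 26, 41, None, None, 18, None, 29, None, 44]
Compute height bottom-up (empty subtree = -1):
  height(18) = 1 + max(-1, -1) = 0
  height(5) = 1 + max(-1, 0) = 1
  height(29) = 1 + max(-1, -1) = 0
  height(26) = 1 + max(-1, 0) = 1
  height(20) = 1 + max(1, 1) = 2
  height(44) = 1 + max(-1, -1) = 0
  height(41) = 1 + max(-1, 0) = 1
  height(45) = 1 + max(1, -1) = 2
  height(31) = 1 + max(2, 2) = 3
  height(4) = 1 + max(-1, 3) = 4
Height = 4


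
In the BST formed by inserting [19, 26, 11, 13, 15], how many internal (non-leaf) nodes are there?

Tree built from: [19, 26, 11, 13, 15]
Tree (level-order array): [19, 11, 26, None, 13, None, None, None, 15]
Rule: An internal node has at least one child.
Per-node child counts:
  node 19: 2 child(ren)
  node 11: 1 child(ren)
  node 13: 1 child(ren)
  node 15: 0 child(ren)
  node 26: 0 child(ren)
Matching nodes: [19, 11, 13]
Count of internal (non-leaf) nodes: 3


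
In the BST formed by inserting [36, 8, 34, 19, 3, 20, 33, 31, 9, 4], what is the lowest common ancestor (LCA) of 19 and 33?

Tree insertion order: [36, 8, 34, 19, 3, 20, 33, 31, 9, 4]
Tree (level-order array): [36, 8, None, 3, 34, None, 4, 19, None, None, None, 9, 20, None, None, None, 33, 31]
In a BST, the LCA of p=19, q=33 is the first node v on the
root-to-leaf path with p <= v <= q (go left if both < v, right if both > v).
Walk from root:
  at 36: both 19 and 33 < 36, go left
  at 8: both 19 and 33 > 8, go right
  at 34: both 19 and 33 < 34, go left
  at 19: 19 <= 19 <= 33, this is the LCA
LCA = 19


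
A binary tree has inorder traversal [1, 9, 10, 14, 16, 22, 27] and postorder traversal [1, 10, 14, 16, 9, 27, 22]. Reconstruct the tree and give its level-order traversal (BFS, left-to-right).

Inorder:   [1, 9, 10, 14, 16, 22, 27]
Postorder: [1, 10, 14, 16, 9, 27, 22]
Algorithm: postorder visits root last, so walk postorder right-to-left;
each value is the root of the current inorder slice — split it at that
value, recurse on the right subtree first, then the left.
Recursive splits:
  root=22; inorder splits into left=[1, 9, 10, 14, 16], right=[27]
  root=27; inorder splits into left=[], right=[]
  root=9; inorder splits into left=[1], right=[10, 14, 16]
  root=16; inorder splits into left=[10, 14], right=[]
  root=14; inorder splits into left=[10], right=[]
  root=10; inorder splits into left=[], right=[]
  root=1; inorder splits into left=[], right=[]
Reconstructed level-order: [22, 9, 27, 1, 16, 14, 10]


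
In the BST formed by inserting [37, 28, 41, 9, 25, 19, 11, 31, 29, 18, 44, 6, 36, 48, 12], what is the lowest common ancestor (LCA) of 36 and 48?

Tree insertion order: [37, 28, 41, 9, 25, 19, 11, 31, 29, 18, 44, 6, 36, 48, 12]
Tree (level-order array): [37, 28, 41, 9, 31, None, 44, 6, 25, 29, 36, None, 48, None, None, 19, None, None, None, None, None, None, None, 11, None, None, 18, 12]
In a BST, the LCA of p=36, q=48 is the first node v on the
root-to-leaf path with p <= v <= q (go left if both < v, right if both > v).
Walk from root:
  at 37: 36 <= 37 <= 48, this is the LCA
LCA = 37


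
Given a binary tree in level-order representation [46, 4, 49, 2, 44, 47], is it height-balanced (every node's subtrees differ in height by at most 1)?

Tree (level-order array): [46, 4, 49, 2, 44, 47]
Definition: a tree is height-balanced if, at every node, |h(left) - h(right)| <= 1 (empty subtree has height -1).
Bottom-up per-node check:
  node 2: h_left=-1, h_right=-1, diff=0 [OK], height=0
  node 44: h_left=-1, h_right=-1, diff=0 [OK], height=0
  node 4: h_left=0, h_right=0, diff=0 [OK], height=1
  node 47: h_left=-1, h_right=-1, diff=0 [OK], height=0
  node 49: h_left=0, h_right=-1, diff=1 [OK], height=1
  node 46: h_left=1, h_right=1, diff=0 [OK], height=2
All nodes satisfy the balance condition.
Result: Balanced


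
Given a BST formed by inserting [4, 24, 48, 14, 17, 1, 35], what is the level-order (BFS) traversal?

Tree insertion order: [4, 24, 48, 14, 17, 1, 35]
Tree (level-order array): [4, 1, 24, None, None, 14, 48, None, 17, 35]
BFS from the root, enqueuing left then right child of each popped node:
  queue [4] -> pop 4, enqueue [1, 24], visited so far: [4]
  queue [1, 24] -> pop 1, enqueue [none], visited so far: [4, 1]
  queue [24] -> pop 24, enqueue [14, 48], visited so far: [4, 1, 24]
  queue [14, 48] -> pop 14, enqueue [17], visited so far: [4, 1, 24, 14]
  queue [48, 17] -> pop 48, enqueue [35], visited so far: [4, 1, 24, 14, 48]
  queue [17, 35] -> pop 17, enqueue [none], visited so far: [4, 1, 24, 14, 48, 17]
  queue [35] -> pop 35, enqueue [none], visited so far: [4, 1, 24, 14, 48, 17, 35]
Result: [4, 1, 24, 14, 48, 17, 35]


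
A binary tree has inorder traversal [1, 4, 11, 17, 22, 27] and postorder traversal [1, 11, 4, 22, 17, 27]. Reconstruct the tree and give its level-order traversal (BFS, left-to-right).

Inorder:   [1, 4, 11, 17, 22, 27]
Postorder: [1, 11, 4, 22, 17, 27]
Algorithm: postorder visits root last, so walk postorder right-to-left;
each value is the root of the current inorder slice — split it at that
value, recurse on the right subtree first, then the left.
Recursive splits:
  root=27; inorder splits into left=[1, 4, 11, 17, 22], right=[]
  root=17; inorder splits into left=[1, 4, 11], right=[22]
  root=22; inorder splits into left=[], right=[]
  root=4; inorder splits into left=[1], right=[11]
  root=11; inorder splits into left=[], right=[]
  root=1; inorder splits into left=[], right=[]
Reconstructed level-order: [27, 17, 4, 22, 1, 11]


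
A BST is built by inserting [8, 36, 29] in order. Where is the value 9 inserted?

Starting tree (level order): [8, None, 36, 29]
Insertion path: 8 -> 36 -> 29
Result: insert 9 as left child of 29
Final tree (level order): [8, None, 36, 29, None, 9]


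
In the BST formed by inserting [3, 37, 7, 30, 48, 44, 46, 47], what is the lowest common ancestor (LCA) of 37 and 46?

Tree insertion order: [3, 37, 7, 30, 48, 44, 46, 47]
Tree (level-order array): [3, None, 37, 7, 48, None, 30, 44, None, None, None, None, 46, None, 47]
In a BST, the LCA of p=37, q=46 is the first node v on the
root-to-leaf path with p <= v <= q (go left if both < v, right if both > v).
Walk from root:
  at 3: both 37 and 46 > 3, go right
  at 37: 37 <= 37 <= 46, this is the LCA
LCA = 37


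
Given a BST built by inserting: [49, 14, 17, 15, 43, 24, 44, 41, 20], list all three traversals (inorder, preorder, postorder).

Tree insertion order: [49, 14, 17, 15, 43, 24, 44, 41, 20]
Tree (level-order array): [49, 14, None, None, 17, 15, 43, None, None, 24, 44, 20, 41]
Inorder (L, root, R): [14, 15, 17, 20, 24, 41, 43, 44, 49]
Preorder (root, L, R): [49, 14, 17, 15, 43, 24, 20, 41, 44]
Postorder (L, R, root): [15, 20, 41, 24, 44, 43, 17, 14, 49]


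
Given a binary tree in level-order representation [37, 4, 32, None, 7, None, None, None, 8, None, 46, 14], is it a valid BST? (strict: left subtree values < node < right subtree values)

Level-order array: [37, 4, 32, None, 7, None, None, None, 8, None, 46, 14]
Validate using subtree bounds (lo, hi): at each node, require lo < value < hi,
then recurse left with hi=value and right with lo=value.
Preorder trace (stopping at first violation):
  at node 37 with bounds (-inf, +inf): OK
  at node 4 with bounds (-inf, 37): OK
  at node 7 with bounds (4, 37): OK
  at node 8 with bounds (7, 37): OK
  at node 46 with bounds (8, 37): VIOLATION
Node 46 violates its bound: not (8 < 46 < 37).
Result: Not a valid BST


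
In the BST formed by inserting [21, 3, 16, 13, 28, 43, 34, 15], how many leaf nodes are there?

Tree built from: [21, 3, 16, 13, 28, 43, 34, 15]
Tree (level-order array): [21, 3, 28, None, 16, None, 43, 13, None, 34, None, None, 15]
Rule: A leaf has 0 children.
Per-node child counts:
  node 21: 2 child(ren)
  node 3: 1 child(ren)
  node 16: 1 child(ren)
  node 13: 1 child(ren)
  node 15: 0 child(ren)
  node 28: 1 child(ren)
  node 43: 1 child(ren)
  node 34: 0 child(ren)
Matching nodes: [15, 34]
Count of leaf nodes: 2


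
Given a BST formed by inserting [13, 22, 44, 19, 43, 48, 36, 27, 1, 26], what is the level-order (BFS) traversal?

Tree insertion order: [13, 22, 44, 19, 43, 48, 36, 27, 1, 26]
Tree (level-order array): [13, 1, 22, None, None, 19, 44, None, None, 43, 48, 36, None, None, None, 27, None, 26]
BFS from the root, enqueuing left then right child of each popped node:
  queue [13] -> pop 13, enqueue [1, 22], visited so far: [13]
  queue [1, 22] -> pop 1, enqueue [none], visited so far: [13, 1]
  queue [22] -> pop 22, enqueue [19, 44], visited so far: [13, 1, 22]
  queue [19, 44] -> pop 19, enqueue [none], visited so far: [13, 1, 22, 19]
  queue [44] -> pop 44, enqueue [43, 48], visited so far: [13, 1, 22, 19, 44]
  queue [43, 48] -> pop 43, enqueue [36], visited so far: [13, 1, 22, 19, 44, 43]
  queue [48, 36] -> pop 48, enqueue [none], visited so far: [13, 1, 22, 19, 44, 43, 48]
  queue [36] -> pop 36, enqueue [27], visited so far: [13, 1, 22, 19, 44, 43, 48, 36]
  queue [27] -> pop 27, enqueue [26], visited so far: [13, 1, 22, 19, 44, 43, 48, 36, 27]
  queue [26] -> pop 26, enqueue [none], visited so far: [13, 1, 22, 19, 44, 43, 48, 36, 27, 26]
Result: [13, 1, 22, 19, 44, 43, 48, 36, 27, 26]


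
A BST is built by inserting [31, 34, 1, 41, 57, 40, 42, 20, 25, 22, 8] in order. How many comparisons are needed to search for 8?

Search path for 8: 31 -> 1 -> 20 -> 8
Found: True
Comparisons: 4


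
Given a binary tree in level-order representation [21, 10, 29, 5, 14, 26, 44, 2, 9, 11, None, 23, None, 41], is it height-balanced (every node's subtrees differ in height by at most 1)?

Tree (level-order array): [21, 10, 29, 5, 14, 26, 44, 2, 9, 11, None, 23, None, 41]
Definition: a tree is height-balanced if, at every node, |h(left) - h(right)| <= 1 (empty subtree has height -1).
Bottom-up per-node check:
  node 2: h_left=-1, h_right=-1, diff=0 [OK], height=0
  node 9: h_left=-1, h_right=-1, diff=0 [OK], height=0
  node 5: h_left=0, h_right=0, diff=0 [OK], height=1
  node 11: h_left=-1, h_right=-1, diff=0 [OK], height=0
  node 14: h_left=0, h_right=-1, diff=1 [OK], height=1
  node 10: h_left=1, h_right=1, diff=0 [OK], height=2
  node 23: h_left=-1, h_right=-1, diff=0 [OK], height=0
  node 26: h_left=0, h_right=-1, diff=1 [OK], height=1
  node 41: h_left=-1, h_right=-1, diff=0 [OK], height=0
  node 44: h_left=0, h_right=-1, diff=1 [OK], height=1
  node 29: h_left=1, h_right=1, diff=0 [OK], height=2
  node 21: h_left=2, h_right=2, diff=0 [OK], height=3
All nodes satisfy the balance condition.
Result: Balanced


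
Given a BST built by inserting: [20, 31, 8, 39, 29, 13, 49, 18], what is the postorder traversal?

Tree insertion order: [20, 31, 8, 39, 29, 13, 49, 18]
Tree (level-order array): [20, 8, 31, None, 13, 29, 39, None, 18, None, None, None, 49]
Postorder traversal: [18, 13, 8, 29, 49, 39, 31, 20]


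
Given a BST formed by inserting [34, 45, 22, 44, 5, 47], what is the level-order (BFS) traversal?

Tree insertion order: [34, 45, 22, 44, 5, 47]
Tree (level-order array): [34, 22, 45, 5, None, 44, 47]
BFS from the root, enqueuing left then right child of each popped node:
  queue [34] -> pop 34, enqueue [22, 45], visited so far: [34]
  queue [22, 45] -> pop 22, enqueue [5], visited so far: [34, 22]
  queue [45, 5] -> pop 45, enqueue [44, 47], visited so far: [34, 22, 45]
  queue [5, 44, 47] -> pop 5, enqueue [none], visited so far: [34, 22, 45, 5]
  queue [44, 47] -> pop 44, enqueue [none], visited so far: [34, 22, 45, 5, 44]
  queue [47] -> pop 47, enqueue [none], visited so far: [34, 22, 45, 5, 44, 47]
Result: [34, 22, 45, 5, 44, 47]


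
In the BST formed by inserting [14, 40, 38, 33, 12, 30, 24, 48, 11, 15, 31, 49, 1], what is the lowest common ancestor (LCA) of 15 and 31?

Tree insertion order: [14, 40, 38, 33, 12, 30, 24, 48, 11, 15, 31, 49, 1]
Tree (level-order array): [14, 12, 40, 11, None, 38, 48, 1, None, 33, None, None, 49, None, None, 30, None, None, None, 24, 31, 15]
In a BST, the LCA of p=15, q=31 is the first node v on the
root-to-leaf path with p <= v <= q (go left if both < v, right if both > v).
Walk from root:
  at 14: both 15 and 31 > 14, go right
  at 40: both 15 and 31 < 40, go left
  at 38: both 15 and 31 < 38, go left
  at 33: both 15 and 31 < 33, go left
  at 30: 15 <= 30 <= 31, this is the LCA
LCA = 30


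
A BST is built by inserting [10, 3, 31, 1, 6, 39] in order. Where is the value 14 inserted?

Starting tree (level order): [10, 3, 31, 1, 6, None, 39]
Insertion path: 10 -> 31
Result: insert 14 as left child of 31
Final tree (level order): [10, 3, 31, 1, 6, 14, 39]


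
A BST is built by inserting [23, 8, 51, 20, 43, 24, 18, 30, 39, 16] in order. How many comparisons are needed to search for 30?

Search path for 30: 23 -> 51 -> 43 -> 24 -> 30
Found: True
Comparisons: 5


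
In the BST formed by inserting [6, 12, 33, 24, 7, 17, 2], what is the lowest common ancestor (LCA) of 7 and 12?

Tree insertion order: [6, 12, 33, 24, 7, 17, 2]
Tree (level-order array): [6, 2, 12, None, None, 7, 33, None, None, 24, None, 17]
In a BST, the LCA of p=7, q=12 is the first node v on the
root-to-leaf path with p <= v <= q (go left if both < v, right if both > v).
Walk from root:
  at 6: both 7 and 12 > 6, go right
  at 12: 7 <= 12 <= 12, this is the LCA
LCA = 12


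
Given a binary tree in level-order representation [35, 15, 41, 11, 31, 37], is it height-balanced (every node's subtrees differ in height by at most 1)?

Tree (level-order array): [35, 15, 41, 11, 31, 37]
Definition: a tree is height-balanced if, at every node, |h(left) - h(right)| <= 1 (empty subtree has height -1).
Bottom-up per-node check:
  node 11: h_left=-1, h_right=-1, diff=0 [OK], height=0
  node 31: h_left=-1, h_right=-1, diff=0 [OK], height=0
  node 15: h_left=0, h_right=0, diff=0 [OK], height=1
  node 37: h_left=-1, h_right=-1, diff=0 [OK], height=0
  node 41: h_left=0, h_right=-1, diff=1 [OK], height=1
  node 35: h_left=1, h_right=1, diff=0 [OK], height=2
All nodes satisfy the balance condition.
Result: Balanced


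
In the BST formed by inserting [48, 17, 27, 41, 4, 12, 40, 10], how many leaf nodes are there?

Tree built from: [48, 17, 27, 41, 4, 12, 40, 10]
Tree (level-order array): [48, 17, None, 4, 27, None, 12, None, 41, 10, None, 40]
Rule: A leaf has 0 children.
Per-node child counts:
  node 48: 1 child(ren)
  node 17: 2 child(ren)
  node 4: 1 child(ren)
  node 12: 1 child(ren)
  node 10: 0 child(ren)
  node 27: 1 child(ren)
  node 41: 1 child(ren)
  node 40: 0 child(ren)
Matching nodes: [10, 40]
Count of leaf nodes: 2


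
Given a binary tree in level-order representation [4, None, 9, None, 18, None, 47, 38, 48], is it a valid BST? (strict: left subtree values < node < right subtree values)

Level-order array: [4, None, 9, None, 18, None, 47, 38, 48]
Validate using subtree bounds (lo, hi): at each node, require lo < value < hi,
then recurse left with hi=value and right with lo=value.
Preorder trace (stopping at first violation):
  at node 4 with bounds (-inf, +inf): OK
  at node 9 with bounds (4, +inf): OK
  at node 18 with bounds (9, +inf): OK
  at node 47 with bounds (18, +inf): OK
  at node 38 with bounds (18, 47): OK
  at node 48 with bounds (47, +inf): OK
No violation found at any node.
Result: Valid BST


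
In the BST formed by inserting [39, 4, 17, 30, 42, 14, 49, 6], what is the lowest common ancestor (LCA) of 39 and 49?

Tree insertion order: [39, 4, 17, 30, 42, 14, 49, 6]
Tree (level-order array): [39, 4, 42, None, 17, None, 49, 14, 30, None, None, 6]
In a BST, the LCA of p=39, q=49 is the first node v on the
root-to-leaf path with p <= v <= q (go left if both < v, right if both > v).
Walk from root:
  at 39: 39 <= 39 <= 49, this is the LCA
LCA = 39


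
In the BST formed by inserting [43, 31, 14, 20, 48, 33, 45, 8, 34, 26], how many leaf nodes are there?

Tree built from: [43, 31, 14, 20, 48, 33, 45, 8, 34, 26]
Tree (level-order array): [43, 31, 48, 14, 33, 45, None, 8, 20, None, 34, None, None, None, None, None, 26]
Rule: A leaf has 0 children.
Per-node child counts:
  node 43: 2 child(ren)
  node 31: 2 child(ren)
  node 14: 2 child(ren)
  node 8: 0 child(ren)
  node 20: 1 child(ren)
  node 26: 0 child(ren)
  node 33: 1 child(ren)
  node 34: 0 child(ren)
  node 48: 1 child(ren)
  node 45: 0 child(ren)
Matching nodes: [8, 26, 34, 45]
Count of leaf nodes: 4


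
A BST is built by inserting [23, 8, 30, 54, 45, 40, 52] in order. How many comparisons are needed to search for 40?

Search path for 40: 23 -> 30 -> 54 -> 45 -> 40
Found: True
Comparisons: 5


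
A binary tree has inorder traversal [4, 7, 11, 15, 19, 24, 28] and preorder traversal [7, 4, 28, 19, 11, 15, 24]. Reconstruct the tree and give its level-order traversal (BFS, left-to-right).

Inorder:  [4, 7, 11, 15, 19, 24, 28]
Preorder: [7, 4, 28, 19, 11, 15, 24]
Algorithm: preorder visits root first, so consume preorder in order;
for each root, split the current inorder slice at that value into
left-subtree inorder and right-subtree inorder, then recurse.
Recursive splits:
  root=7; inorder splits into left=[4], right=[11, 15, 19, 24, 28]
  root=4; inorder splits into left=[], right=[]
  root=28; inorder splits into left=[11, 15, 19, 24], right=[]
  root=19; inorder splits into left=[11, 15], right=[24]
  root=11; inorder splits into left=[], right=[15]
  root=15; inorder splits into left=[], right=[]
  root=24; inorder splits into left=[], right=[]
Reconstructed level-order: [7, 4, 28, 19, 11, 24, 15]


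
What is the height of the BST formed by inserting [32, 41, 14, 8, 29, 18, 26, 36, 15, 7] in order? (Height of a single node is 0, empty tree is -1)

Insertion order: [32, 41, 14, 8, 29, 18, 26, 36, 15, 7]
Tree (level-order array): [32, 14, 41, 8, 29, 36, None, 7, None, 18, None, None, None, None, None, 15, 26]
Compute height bottom-up (empty subtree = -1):
  height(7) = 1 + max(-1, -1) = 0
  height(8) = 1 + max(0, -1) = 1
  height(15) = 1 + max(-1, -1) = 0
  height(26) = 1 + max(-1, -1) = 0
  height(18) = 1 + max(0, 0) = 1
  height(29) = 1 + max(1, -1) = 2
  height(14) = 1 + max(1, 2) = 3
  height(36) = 1 + max(-1, -1) = 0
  height(41) = 1 + max(0, -1) = 1
  height(32) = 1 + max(3, 1) = 4
Height = 4


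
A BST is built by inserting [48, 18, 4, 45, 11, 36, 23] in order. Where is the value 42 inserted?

Starting tree (level order): [48, 18, None, 4, 45, None, 11, 36, None, None, None, 23]
Insertion path: 48 -> 18 -> 45 -> 36
Result: insert 42 as right child of 36
Final tree (level order): [48, 18, None, 4, 45, None, 11, 36, None, None, None, 23, 42]


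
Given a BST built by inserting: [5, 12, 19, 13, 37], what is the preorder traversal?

Tree insertion order: [5, 12, 19, 13, 37]
Tree (level-order array): [5, None, 12, None, 19, 13, 37]
Preorder traversal: [5, 12, 19, 13, 37]


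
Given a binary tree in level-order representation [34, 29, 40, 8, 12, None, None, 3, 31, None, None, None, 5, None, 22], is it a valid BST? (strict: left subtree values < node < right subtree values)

Level-order array: [34, 29, 40, 8, 12, None, None, 3, 31, None, None, None, 5, None, 22]
Validate using subtree bounds (lo, hi): at each node, require lo < value < hi,
then recurse left with hi=value and right with lo=value.
Preorder trace (stopping at first violation):
  at node 34 with bounds (-inf, +inf): OK
  at node 29 with bounds (-inf, 34): OK
  at node 8 with bounds (-inf, 29): OK
  at node 3 with bounds (-inf, 8): OK
  at node 5 with bounds (3, 8): OK
  at node 31 with bounds (8, 29): VIOLATION
Node 31 violates its bound: not (8 < 31 < 29).
Result: Not a valid BST


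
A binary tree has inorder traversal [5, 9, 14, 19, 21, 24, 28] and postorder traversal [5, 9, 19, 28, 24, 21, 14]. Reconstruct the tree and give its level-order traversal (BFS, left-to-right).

Inorder:   [5, 9, 14, 19, 21, 24, 28]
Postorder: [5, 9, 19, 28, 24, 21, 14]
Algorithm: postorder visits root last, so walk postorder right-to-left;
each value is the root of the current inorder slice — split it at that
value, recurse on the right subtree first, then the left.
Recursive splits:
  root=14; inorder splits into left=[5, 9], right=[19, 21, 24, 28]
  root=21; inorder splits into left=[19], right=[24, 28]
  root=24; inorder splits into left=[], right=[28]
  root=28; inorder splits into left=[], right=[]
  root=19; inorder splits into left=[], right=[]
  root=9; inorder splits into left=[5], right=[]
  root=5; inorder splits into left=[], right=[]
Reconstructed level-order: [14, 9, 21, 5, 19, 24, 28]


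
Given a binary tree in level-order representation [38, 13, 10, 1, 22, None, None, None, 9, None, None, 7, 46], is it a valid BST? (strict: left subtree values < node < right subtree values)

Level-order array: [38, 13, 10, 1, 22, None, None, None, 9, None, None, 7, 46]
Validate using subtree bounds (lo, hi): at each node, require lo < value < hi,
then recurse left with hi=value and right with lo=value.
Preorder trace (stopping at first violation):
  at node 38 with bounds (-inf, +inf): OK
  at node 13 with bounds (-inf, 38): OK
  at node 1 with bounds (-inf, 13): OK
  at node 9 with bounds (1, 13): OK
  at node 7 with bounds (1, 9): OK
  at node 46 with bounds (9, 13): VIOLATION
Node 46 violates its bound: not (9 < 46 < 13).
Result: Not a valid BST


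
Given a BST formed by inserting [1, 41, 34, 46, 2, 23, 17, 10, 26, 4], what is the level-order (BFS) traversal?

Tree insertion order: [1, 41, 34, 46, 2, 23, 17, 10, 26, 4]
Tree (level-order array): [1, None, 41, 34, 46, 2, None, None, None, None, 23, 17, 26, 10, None, None, None, 4]
BFS from the root, enqueuing left then right child of each popped node:
  queue [1] -> pop 1, enqueue [41], visited so far: [1]
  queue [41] -> pop 41, enqueue [34, 46], visited so far: [1, 41]
  queue [34, 46] -> pop 34, enqueue [2], visited so far: [1, 41, 34]
  queue [46, 2] -> pop 46, enqueue [none], visited so far: [1, 41, 34, 46]
  queue [2] -> pop 2, enqueue [23], visited so far: [1, 41, 34, 46, 2]
  queue [23] -> pop 23, enqueue [17, 26], visited so far: [1, 41, 34, 46, 2, 23]
  queue [17, 26] -> pop 17, enqueue [10], visited so far: [1, 41, 34, 46, 2, 23, 17]
  queue [26, 10] -> pop 26, enqueue [none], visited so far: [1, 41, 34, 46, 2, 23, 17, 26]
  queue [10] -> pop 10, enqueue [4], visited so far: [1, 41, 34, 46, 2, 23, 17, 26, 10]
  queue [4] -> pop 4, enqueue [none], visited so far: [1, 41, 34, 46, 2, 23, 17, 26, 10, 4]
Result: [1, 41, 34, 46, 2, 23, 17, 26, 10, 4]


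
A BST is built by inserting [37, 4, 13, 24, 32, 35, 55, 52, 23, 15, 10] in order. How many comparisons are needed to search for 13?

Search path for 13: 37 -> 4 -> 13
Found: True
Comparisons: 3


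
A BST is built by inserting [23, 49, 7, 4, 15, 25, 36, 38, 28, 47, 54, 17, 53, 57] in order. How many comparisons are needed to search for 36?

Search path for 36: 23 -> 49 -> 25 -> 36
Found: True
Comparisons: 4


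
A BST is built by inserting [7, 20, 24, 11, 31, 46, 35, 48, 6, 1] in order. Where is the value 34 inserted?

Starting tree (level order): [7, 6, 20, 1, None, 11, 24, None, None, None, None, None, 31, None, 46, 35, 48]
Insertion path: 7 -> 20 -> 24 -> 31 -> 46 -> 35
Result: insert 34 as left child of 35
Final tree (level order): [7, 6, 20, 1, None, 11, 24, None, None, None, None, None, 31, None, 46, 35, 48, 34]


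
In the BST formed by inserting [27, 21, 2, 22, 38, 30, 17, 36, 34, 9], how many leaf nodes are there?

Tree built from: [27, 21, 2, 22, 38, 30, 17, 36, 34, 9]
Tree (level-order array): [27, 21, 38, 2, 22, 30, None, None, 17, None, None, None, 36, 9, None, 34]
Rule: A leaf has 0 children.
Per-node child counts:
  node 27: 2 child(ren)
  node 21: 2 child(ren)
  node 2: 1 child(ren)
  node 17: 1 child(ren)
  node 9: 0 child(ren)
  node 22: 0 child(ren)
  node 38: 1 child(ren)
  node 30: 1 child(ren)
  node 36: 1 child(ren)
  node 34: 0 child(ren)
Matching nodes: [9, 22, 34]
Count of leaf nodes: 3


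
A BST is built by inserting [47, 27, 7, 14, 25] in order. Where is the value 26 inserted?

Starting tree (level order): [47, 27, None, 7, None, None, 14, None, 25]
Insertion path: 47 -> 27 -> 7 -> 14 -> 25
Result: insert 26 as right child of 25
Final tree (level order): [47, 27, None, 7, None, None, 14, None, 25, None, 26]


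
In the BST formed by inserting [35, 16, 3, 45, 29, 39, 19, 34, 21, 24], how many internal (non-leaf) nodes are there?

Tree built from: [35, 16, 3, 45, 29, 39, 19, 34, 21, 24]
Tree (level-order array): [35, 16, 45, 3, 29, 39, None, None, None, 19, 34, None, None, None, 21, None, None, None, 24]
Rule: An internal node has at least one child.
Per-node child counts:
  node 35: 2 child(ren)
  node 16: 2 child(ren)
  node 3: 0 child(ren)
  node 29: 2 child(ren)
  node 19: 1 child(ren)
  node 21: 1 child(ren)
  node 24: 0 child(ren)
  node 34: 0 child(ren)
  node 45: 1 child(ren)
  node 39: 0 child(ren)
Matching nodes: [35, 16, 29, 19, 21, 45]
Count of internal (non-leaf) nodes: 6


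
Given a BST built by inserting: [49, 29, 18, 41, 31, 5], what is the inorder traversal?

Tree insertion order: [49, 29, 18, 41, 31, 5]
Tree (level-order array): [49, 29, None, 18, 41, 5, None, 31]
Inorder traversal: [5, 18, 29, 31, 41, 49]


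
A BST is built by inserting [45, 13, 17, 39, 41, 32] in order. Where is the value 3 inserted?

Starting tree (level order): [45, 13, None, None, 17, None, 39, 32, 41]
Insertion path: 45 -> 13
Result: insert 3 as left child of 13
Final tree (level order): [45, 13, None, 3, 17, None, None, None, 39, 32, 41]


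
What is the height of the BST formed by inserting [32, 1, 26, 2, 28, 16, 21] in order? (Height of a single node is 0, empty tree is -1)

Insertion order: [32, 1, 26, 2, 28, 16, 21]
Tree (level-order array): [32, 1, None, None, 26, 2, 28, None, 16, None, None, None, 21]
Compute height bottom-up (empty subtree = -1):
  height(21) = 1 + max(-1, -1) = 0
  height(16) = 1 + max(-1, 0) = 1
  height(2) = 1 + max(-1, 1) = 2
  height(28) = 1 + max(-1, -1) = 0
  height(26) = 1 + max(2, 0) = 3
  height(1) = 1 + max(-1, 3) = 4
  height(32) = 1 + max(4, -1) = 5
Height = 5


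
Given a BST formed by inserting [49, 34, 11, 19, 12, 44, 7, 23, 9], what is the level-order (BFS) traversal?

Tree insertion order: [49, 34, 11, 19, 12, 44, 7, 23, 9]
Tree (level-order array): [49, 34, None, 11, 44, 7, 19, None, None, None, 9, 12, 23]
BFS from the root, enqueuing left then right child of each popped node:
  queue [49] -> pop 49, enqueue [34], visited so far: [49]
  queue [34] -> pop 34, enqueue [11, 44], visited so far: [49, 34]
  queue [11, 44] -> pop 11, enqueue [7, 19], visited so far: [49, 34, 11]
  queue [44, 7, 19] -> pop 44, enqueue [none], visited so far: [49, 34, 11, 44]
  queue [7, 19] -> pop 7, enqueue [9], visited so far: [49, 34, 11, 44, 7]
  queue [19, 9] -> pop 19, enqueue [12, 23], visited so far: [49, 34, 11, 44, 7, 19]
  queue [9, 12, 23] -> pop 9, enqueue [none], visited so far: [49, 34, 11, 44, 7, 19, 9]
  queue [12, 23] -> pop 12, enqueue [none], visited so far: [49, 34, 11, 44, 7, 19, 9, 12]
  queue [23] -> pop 23, enqueue [none], visited so far: [49, 34, 11, 44, 7, 19, 9, 12, 23]
Result: [49, 34, 11, 44, 7, 19, 9, 12, 23]


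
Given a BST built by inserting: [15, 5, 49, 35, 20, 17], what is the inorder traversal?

Tree insertion order: [15, 5, 49, 35, 20, 17]
Tree (level-order array): [15, 5, 49, None, None, 35, None, 20, None, 17]
Inorder traversal: [5, 15, 17, 20, 35, 49]


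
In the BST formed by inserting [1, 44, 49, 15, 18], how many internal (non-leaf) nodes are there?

Tree built from: [1, 44, 49, 15, 18]
Tree (level-order array): [1, None, 44, 15, 49, None, 18]
Rule: An internal node has at least one child.
Per-node child counts:
  node 1: 1 child(ren)
  node 44: 2 child(ren)
  node 15: 1 child(ren)
  node 18: 0 child(ren)
  node 49: 0 child(ren)
Matching nodes: [1, 44, 15]
Count of internal (non-leaf) nodes: 3


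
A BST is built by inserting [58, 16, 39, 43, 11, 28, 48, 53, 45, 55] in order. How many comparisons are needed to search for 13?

Search path for 13: 58 -> 16 -> 11
Found: False
Comparisons: 3


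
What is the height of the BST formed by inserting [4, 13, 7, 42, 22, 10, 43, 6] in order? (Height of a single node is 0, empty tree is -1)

Insertion order: [4, 13, 7, 42, 22, 10, 43, 6]
Tree (level-order array): [4, None, 13, 7, 42, 6, 10, 22, 43]
Compute height bottom-up (empty subtree = -1):
  height(6) = 1 + max(-1, -1) = 0
  height(10) = 1 + max(-1, -1) = 0
  height(7) = 1 + max(0, 0) = 1
  height(22) = 1 + max(-1, -1) = 0
  height(43) = 1 + max(-1, -1) = 0
  height(42) = 1 + max(0, 0) = 1
  height(13) = 1 + max(1, 1) = 2
  height(4) = 1 + max(-1, 2) = 3
Height = 3


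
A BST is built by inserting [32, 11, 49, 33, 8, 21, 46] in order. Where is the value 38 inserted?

Starting tree (level order): [32, 11, 49, 8, 21, 33, None, None, None, None, None, None, 46]
Insertion path: 32 -> 49 -> 33 -> 46
Result: insert 38 as left child of 46
Final tree (level order): [32, 11, 49, 8, 21, 33, None, None, None, None, None, None, 46, 38]


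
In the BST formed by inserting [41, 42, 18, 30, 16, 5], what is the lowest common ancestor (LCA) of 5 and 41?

Tree insertion order: [41, 42, 18, 30, 16, 5]
Tree (level-order array): [41, 18, 42, 16, 30, None, None, 5]
In a BST, the LCA of p=5, q=41 is the first node v on the
root-to-leaf path with p <= v <= q (go left if both < v, right if both > v).
Walk from root:
  at 41: 5 <= 41 <= 41, this is the LCA
LCA = 41


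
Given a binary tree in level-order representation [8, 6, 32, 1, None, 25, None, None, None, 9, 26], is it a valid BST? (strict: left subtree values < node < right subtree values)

Level-order array: [8, 6, 32, 1, None, 25, None, None, None, 9, 26]
Validate using subtree bounds (lo, hi): at each node, require lo < value < hi,
then recurse left with hi=value and right with lo=value.
Preorder trace (stopping at first violation):
  at node 8 with bounds (-inf, +inf): OK
  at node 6 with bounds (-inf, 8): OK
  at node 1 with bounds (-inf, 6): OK
  at node 32 with bounds (8, +inf): OK
  at node 25 with bounds (8, 32): OK
  at node 9 with bounds (8, 25): OK
  at node 26 with bounds (25, 32): OK
No violation found at any node.
Result: Valid BST


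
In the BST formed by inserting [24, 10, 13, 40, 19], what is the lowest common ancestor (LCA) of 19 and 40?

Tree insertion order: [24, 10, 13, 40, 19]
Tree (level-order array): [24, 10, 40, None, 13, None, None, None, 19]
In a BST, the LCA of p=19, q=40 is the first node v on the
root-to-leaf path with p <= v <= q (go left if both < v, right if both > v).
Walk from root:
  at 24: 19 <= 24 <= 40, this is the LCA
LCA = 24


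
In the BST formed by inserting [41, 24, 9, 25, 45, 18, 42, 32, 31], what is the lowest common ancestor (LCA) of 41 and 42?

Tree insertion order: [41, 24, 9, 25, 45, 18, 42, 32, 31]
Tree (level-order array): [41, 24, 45, 9, 25, 42, None, None, 18, None, 32, None, None, None, None, 31]
In a BST, the LCA of p=41, q=42 is the first node v on the
root-to-leaf path with p <= v <= q (go left if both < v, right if both > v).
Walk from root:
  at 41: 41 <= 41 <= 42, this is the LCA
LCA = 41


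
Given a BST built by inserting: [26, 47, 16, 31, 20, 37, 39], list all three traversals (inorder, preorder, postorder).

Tree insertion order: [26, 47, 16, 31, 20, 37, 39]
Tree (level-order array): [26, 16, 47, None, 20, 31, None, None, None, None, 37, None, 39]
Inorder (L, root, R): [16, 20, 26, 31, 37, 39, 47]
Preorder (root, L, R): [26, 16, 20, 47, 31, 37, 39]
Postorder (L, R, root): [20, 16, 39, 37, 31, 47, 26]


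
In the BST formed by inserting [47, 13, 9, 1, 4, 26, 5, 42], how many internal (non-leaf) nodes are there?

Tree built from: [47, 13, 9, 1, 4, 26, 5, 42]
Tree (level-order array): [47, 13, None, 9, 26, 1, None, None, 42, None, 4, None, None, None, 5]
Rule: An internal node has at least one child.
Per-node child counts:
  node 47: 1 child(ren)
  node 13: 2 child(ren)
  node 9: 1 child(ren)
  node 1: 1 child(ren)
  node 4: 1 child(ren)
  node 5: 0 child(ren)
  node 26: 1 child(ren)
  node 42: 0 child(ren)
Matching nodes: [47, 13, 9, 1, 4, 26]
Count of internal (non-leaf) nodes: 6
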